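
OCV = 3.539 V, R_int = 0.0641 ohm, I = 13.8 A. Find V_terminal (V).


IR drop = 13.8 * 0.0641 = 0.88458 V
V = 3.539 - 0.88458 = 2.654 V

2.654 V


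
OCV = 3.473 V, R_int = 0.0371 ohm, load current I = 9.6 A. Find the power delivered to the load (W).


Step 1: V_terminal = OCV - I*R = 3.473 - 9.6 * 0.0371 = 3.1168 V
Step 2: P_out = V_terminal * I = 3.1168 * 9.6 = 29.92 W

29.92 W


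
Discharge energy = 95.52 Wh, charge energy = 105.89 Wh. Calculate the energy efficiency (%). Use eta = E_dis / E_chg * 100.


eta_e = E_dis / E_chg * 100 = 95.52 / 105.89 * 100 = 90.21%

90.21%


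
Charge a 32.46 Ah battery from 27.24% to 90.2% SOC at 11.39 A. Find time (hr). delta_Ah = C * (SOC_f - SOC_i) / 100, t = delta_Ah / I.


delta_Ah = 32.46 * (90.2 - 27.24) / 100 = 20.437 Ah
t = delta_Ah / I = 20.437 / 11.39 = 1.794 hr

1.794 hr


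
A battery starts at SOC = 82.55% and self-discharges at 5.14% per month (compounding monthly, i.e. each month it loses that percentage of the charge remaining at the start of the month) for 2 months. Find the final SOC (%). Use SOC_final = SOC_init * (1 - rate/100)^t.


decay = (1 - 5.14/100)^2 = 0.89984
SOC_final = 82.55 * 0.89984 = 74.28%

74.28%


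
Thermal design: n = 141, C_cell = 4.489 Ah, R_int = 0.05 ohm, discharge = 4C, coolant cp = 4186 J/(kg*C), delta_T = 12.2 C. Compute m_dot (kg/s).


Step 1: I = 4 * 4.489 = 17.956 A
Step 2: Q_cell = I^2 * R = 17.956^2 * 0.05 = 16.121 W
Step 3: Q_total = 141 * 16.121 = 2273.1 W
Step 4: m_dot = Q_total / (cp * dT) = 2273.1 / (4186 * 12.2) = 0.04451 kg/s

0.04451 kg/s


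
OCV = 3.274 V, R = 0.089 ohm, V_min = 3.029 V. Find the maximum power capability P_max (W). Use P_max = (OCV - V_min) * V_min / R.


P_max = (OCV - V_min) * V_min / R = (3.274 - 3.029) * 3.029 / 0.089 = 0.245 * 3.029 / 0.089 = 8.338 W

8.338 W


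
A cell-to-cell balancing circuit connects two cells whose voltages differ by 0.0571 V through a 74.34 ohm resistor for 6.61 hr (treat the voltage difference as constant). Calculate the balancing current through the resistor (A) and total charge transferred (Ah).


I_bal = dV / R = 0.0571 / 74.34 = 7.6809e-04 A
Q = I_bal * t = 7.6809e-04 * 6.61 = 0.005077 Ah

I=7.6809e-04 A, Q=0.005077 Ah


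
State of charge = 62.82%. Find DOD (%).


DOD = 100 - SOC = 100 - 62.82 = 37.18%

37.18%


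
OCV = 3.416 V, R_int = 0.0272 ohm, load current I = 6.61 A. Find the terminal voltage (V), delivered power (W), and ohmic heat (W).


Step 1: V_terminal = OCV - I*R = 3.416 - 6.61 * 0.0272 = 3.2362 V
Step 2: P_out = V_terminal * I = 3.2362 * 6.61 = 21.39 W
Step 3: Q = I^2 * R = 6.61^2 * 0.0272 = 1.188 W

V=3.2362 V, P=21.39 W, Q=1.188 W


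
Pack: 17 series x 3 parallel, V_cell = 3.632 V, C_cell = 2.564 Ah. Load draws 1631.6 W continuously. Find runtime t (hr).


Step 1: E_pack = Ns * V_cell * Np * C_cell = 17 * 3.632 * 3 * 2.564 = 474.93 Wh
Step 2: t = E_pack / P = 474.93 / 1631.6 = 0.2911 hr

0.2911 hr


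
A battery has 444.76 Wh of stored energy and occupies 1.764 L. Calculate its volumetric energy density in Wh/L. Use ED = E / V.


Volumetric ED = 444.76 Wh / 1.764 L = 252.1 Wh/L

252.1 Wh/L


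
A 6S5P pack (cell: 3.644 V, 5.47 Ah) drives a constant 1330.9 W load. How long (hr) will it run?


Step 1: E_pack = Ns * V_cell * Np * C_cell = 6 * 3.644 * 5 * 5.47 = 597.98 Wh
Step 2: t = E_pack / P = 597.98 / 1330.9 = 0.4493 hr

0.4493 hr


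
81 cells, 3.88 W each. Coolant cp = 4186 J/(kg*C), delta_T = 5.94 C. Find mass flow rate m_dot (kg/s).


Step 1: Total heat Q = 81 * 3.88 W = 314.28 W
Step 2: denom = cp * dT = 4186 * 5.94 = 24865
Step 3: m_dot = 314.28 / 24865 = 0.01264 kg/s

0.01264 kg/s


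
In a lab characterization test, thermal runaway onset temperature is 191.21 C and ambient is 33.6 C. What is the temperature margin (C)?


margin = T_onset - T_ambient = 191.21 - 33.6 = 157.61 C

157.61 C


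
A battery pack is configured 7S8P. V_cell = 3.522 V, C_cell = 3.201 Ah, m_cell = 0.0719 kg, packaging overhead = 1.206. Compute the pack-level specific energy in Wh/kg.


Step 1: V_pack = 7 * 3.522 = 24.654 V
Step 2: C_pack = 8 * 3.201 = 25.608 Ah
Step 3: E_pack = V_pack * C_pack = 24.654 * 25.608 = 631.34 Wh
Step 4: m_pack = 7 * 8 * 0.0719 * 1.206 = 4.8558 kg
Step 5: ED = E_pack / m_pack = 631.34 / 4.8558 = 130.0 Wh/kg

130.0 Wh/kg


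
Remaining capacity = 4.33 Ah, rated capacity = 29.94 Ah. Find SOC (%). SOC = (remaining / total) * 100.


SOC = (remaining / total) * 100 = (4.33 / 29.94) * 100 = 14.46%

14.46%


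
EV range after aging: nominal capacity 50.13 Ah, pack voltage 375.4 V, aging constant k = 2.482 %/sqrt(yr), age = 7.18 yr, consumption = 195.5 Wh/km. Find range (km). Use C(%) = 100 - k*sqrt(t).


Step 1: capacity retention = 100 - 2.482 * sqrt(7.18) = 100 - 2.482 * 2.6796 = 93.349%
Step 2: C_now = 50.13 * 93.349/100 = 46.796 Ah
Step 3: E_pack = V * C_now = 375.4 * 46.796 = 17567 Wh
Step 4: range = E_pack / consumption = 17567 / 195.5 = 89.86 km

89.86 km


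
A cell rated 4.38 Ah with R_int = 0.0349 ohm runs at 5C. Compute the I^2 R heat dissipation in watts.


Step 1: I = C_rate * capacity = 5 * 4.38 = 21.9 A
Step 2: Q = I^2 * R = 21.9^2 * 0.0349 = 479.61 * 0.0349 = 16.74 W

16.74 W


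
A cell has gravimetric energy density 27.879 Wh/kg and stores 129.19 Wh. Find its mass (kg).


m = E / ED = 129.19 / 27.879 = 4.634 kg

4.634 kg


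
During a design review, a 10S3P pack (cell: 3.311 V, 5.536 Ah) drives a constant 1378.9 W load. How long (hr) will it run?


Step 1: E_pack = Ns * V_cell * Np * C_cell = 10 * 3.311 * 3 * 5.536 = 549.89 Wh
Step 2: t = E_pack / P = 549.89 / 1378.9 = 0.3988 hr

0.3988 hr


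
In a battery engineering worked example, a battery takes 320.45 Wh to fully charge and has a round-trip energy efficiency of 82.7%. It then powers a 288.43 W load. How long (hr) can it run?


Step 1: E_discharge = eta/100 * E_charge = 82.7/100 * 320.45 = 265.01 Wh
Step 2: t = E_discharge / P = 265.01 / 288.43 = 0.9188 hr

0.9188 hr


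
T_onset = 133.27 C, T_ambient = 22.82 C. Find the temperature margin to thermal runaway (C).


margin = T_onset - T_ambient = 133.27 - 22.82 = 110.45 C

110.45 C


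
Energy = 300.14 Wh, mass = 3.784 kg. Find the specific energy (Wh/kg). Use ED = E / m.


ED = E / m = 300.14 / 3.784 = 79.32 Wh/kg

79.32 Wh/kg


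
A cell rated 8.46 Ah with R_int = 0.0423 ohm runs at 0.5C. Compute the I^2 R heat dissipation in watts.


Step 1: I = C_rate * capacity = 0.5 * 8.46 = 4.23 A
Step 2: Q = I^2 * R = 4.23^2 * 0.0423 = 17.893 * 0.0423 = 0.7569 W

0.7569 W


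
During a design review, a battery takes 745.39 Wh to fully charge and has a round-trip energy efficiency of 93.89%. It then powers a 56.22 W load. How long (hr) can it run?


Step 1: E_discharge = eta/100 * E_charge = 93.89/100 * 745.39 = 699.85 Wh
Step 2: t = E_discharge / P = 699.85 / 56.22 = 12.45 hr

12.45 hr


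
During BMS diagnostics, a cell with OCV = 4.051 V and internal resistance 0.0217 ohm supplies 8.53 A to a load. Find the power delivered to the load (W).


Step 1: V_terminal = OCV - I*R = 4.051 - 8.53 * 0.0217 = 3.8659 V
Step 2: P_out = V_terminal * I = 3.8659 * 8.53 = 32.98 W

32.98 W


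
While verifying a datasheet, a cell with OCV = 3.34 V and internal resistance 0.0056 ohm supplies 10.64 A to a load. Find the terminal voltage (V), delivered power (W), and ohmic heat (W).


Step 1: V_terminal = OCV - I*R = 3.34 - 10.64 * 0.0056 = 3.2804 V
Step 2: P_out = V_terminal * I = 3.2804 * 10.64 = 34.90 W
Step 3: Q = I^2 * R = 10.64^2 * 0.0056 = 0.6340 W

V=3.2804 V, P=34.90 W, Q=0.6340 W


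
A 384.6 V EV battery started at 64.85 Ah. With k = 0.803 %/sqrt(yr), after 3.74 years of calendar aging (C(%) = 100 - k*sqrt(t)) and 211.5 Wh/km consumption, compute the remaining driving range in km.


Step 1: capacity retention = 100 - 0.803 * sqrt(3.74) = 100 - 0.803 * 1.9339 = 98.447%
Step 2: C_now = 64.85 * 98.447/100 = 63.843 Ah
Step 3: E_pack = V * C_now = 384.6 * 63.843 = 24554 Wh
Step 4: range = E_pack / consumption = 24554 / 211.5 = 116.1 km

116.1 km


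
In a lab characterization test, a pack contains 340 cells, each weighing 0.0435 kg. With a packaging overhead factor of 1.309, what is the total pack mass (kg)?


m_pack = n * m_cell * overhead = 340 * 0.0435 * 1.309 = 19.36 kg

19.36 kg


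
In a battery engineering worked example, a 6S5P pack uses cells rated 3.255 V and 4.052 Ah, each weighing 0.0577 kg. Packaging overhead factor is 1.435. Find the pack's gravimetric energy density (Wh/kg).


Step 1: V_pack = 6 * 3.255 = 19.53 V
Step 2: C_pack = 5 * 4.052 = 20.26 Ah
Step 3: E_pack = V_pack * C_pack = 19.53 * 20.26 = 395.68 Wh
Step 4: m_pack = 6 * 5 * 0.0577 * 1.435 = 2.484 kg
Step 5: ED = E_pack / m_pack = 395.68 / 2.484 = 159.3 Wh/kg

159.3 Wh/kg


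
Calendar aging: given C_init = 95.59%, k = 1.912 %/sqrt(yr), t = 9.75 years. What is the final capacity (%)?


sqrt(t) = sqrt(9.75) = 3.1225
C_final = 95.59 - 1.912 * 3.1225 = 89.62%

89.62%


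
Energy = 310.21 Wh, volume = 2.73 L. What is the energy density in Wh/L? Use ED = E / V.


ED = E / V = 310.21 / 2.73 = 113.6 Wh/L

113.6 Wh/L


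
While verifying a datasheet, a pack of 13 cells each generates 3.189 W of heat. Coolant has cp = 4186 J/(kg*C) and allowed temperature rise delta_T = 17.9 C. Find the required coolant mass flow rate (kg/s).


Q_total = 13 * 3.189 = 41.457 W
m_dot = Q_total / (cp * dT) = 41.457 / (4186 * 17.9) = 5.533e-04 kg/s

5.533e-04 kg/s


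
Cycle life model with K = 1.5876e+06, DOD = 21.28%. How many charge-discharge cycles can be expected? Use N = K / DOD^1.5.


Step 1: DOD^1.5 = 21.28^1.5 = 98.165
Step 2: N = 1.5876e+06 / 98.165 = 16170 cycles

16170 cycles


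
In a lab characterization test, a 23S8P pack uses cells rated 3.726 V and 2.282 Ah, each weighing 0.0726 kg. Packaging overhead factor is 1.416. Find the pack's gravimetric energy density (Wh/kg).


Step 1: V_pack = 23 * 3.726 = 85.698 V
Step 2: C_pack = 8 * 2.282 = 18.256 Ah
Step 3: E_pack = V_pack * C_pack = 85.698 * 18.256 = 1564.5 Wh
Step 4: m_pack = 23 * 8 * 0.0726 * 1.416 = 18.915 kg
Step 5: ED = E_pack / m_pack = 1564.5 / 18.915 = 82.71 Wh/kg

82.71 Wh/kg


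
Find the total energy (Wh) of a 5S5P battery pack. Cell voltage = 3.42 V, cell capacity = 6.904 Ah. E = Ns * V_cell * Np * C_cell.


V_pack = 5 * 3.42 = 17.1 V
C_pack = 5 * 6.904 = 34.52 Ah
E = V_pack * C_pack = 17.1 * 34.52 = 590.3 Wh

590.3 Wh


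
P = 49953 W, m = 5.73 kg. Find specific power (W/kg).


SP = P / m = 49953 / 5.73 = 8718 W/kg

8718 W/kg


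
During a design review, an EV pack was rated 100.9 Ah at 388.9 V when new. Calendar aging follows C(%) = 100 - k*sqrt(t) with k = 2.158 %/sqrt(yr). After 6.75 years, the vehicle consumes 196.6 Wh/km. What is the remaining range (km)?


Step 1: capacity retention = 100 - 2.158 * sqrt(6.75) = 100 - 2.158 * 2.5981 = 94.393%
Step 2: C_now = 100.9 * 94.393/100 = 95.243 Ah
Step 3: E_pack = V * C_now = 388.9 * 95.243 = 37040 Wh
Step 4: range = E_pack / consumption = 37040 / 196.6 = 188.4 km

188.4 km


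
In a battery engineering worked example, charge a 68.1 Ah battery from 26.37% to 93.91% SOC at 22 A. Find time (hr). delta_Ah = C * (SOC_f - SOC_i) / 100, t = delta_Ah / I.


delta_Ah = 68.1 * (93.91 - 26.37) / 100 = 45.995 Ah
t = delta_Ah / I = 45.995 / 22 = 2.091 hr

2.091 hr


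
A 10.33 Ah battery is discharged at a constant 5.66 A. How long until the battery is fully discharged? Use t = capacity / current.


t = capacity / current = 10.33 / 5.66 = 1.825 hr

1.825 hr


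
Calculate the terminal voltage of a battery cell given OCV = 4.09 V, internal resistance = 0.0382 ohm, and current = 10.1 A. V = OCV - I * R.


IR drop = 10.1 * 0.0382 = 0.38582 V
V = 4.09 - 0.38582 = 3.704 V

3.704 V


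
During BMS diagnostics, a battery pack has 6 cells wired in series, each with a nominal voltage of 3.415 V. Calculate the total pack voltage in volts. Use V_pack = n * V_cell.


With 6 cells in series at 3.415 V each, V_pack = 20.49 V

20.49 V


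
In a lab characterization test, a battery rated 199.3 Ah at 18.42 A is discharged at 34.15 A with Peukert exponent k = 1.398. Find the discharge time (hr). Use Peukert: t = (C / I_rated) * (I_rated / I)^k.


Step 1: t_rated = C / I_rated = 199.3 / 18.42 = 10.82 hr
Step 2: ratio = 18.42 / 34.15 = 0.53939
Step 3: ratio^k = 0.53939^1.398 = 0.42189
Step 4: t = t_rated * ratio^k = 10.82 * 0.42189 = 4.565 hr

4.565 hr


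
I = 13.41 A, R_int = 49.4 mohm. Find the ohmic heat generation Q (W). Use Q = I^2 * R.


Convert: R = 49.4 mohm = 0.0494 ohm
Q = I^2 * R = 13.41^2 * 0.0494 = 8.884 W

8.884 W


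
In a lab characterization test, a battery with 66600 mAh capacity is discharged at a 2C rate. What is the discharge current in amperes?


Convert: capacity = 66600 mAh = 66.6 Ah
At 2C: I = 2 * 66.6 Ah = 133.2 A

133.2 A


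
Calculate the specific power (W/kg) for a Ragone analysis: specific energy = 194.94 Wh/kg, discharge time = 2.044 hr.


Specific power = 194.94 Wh/kg / 2.044 hr = 95.37 W/kg

95.37 W/kg


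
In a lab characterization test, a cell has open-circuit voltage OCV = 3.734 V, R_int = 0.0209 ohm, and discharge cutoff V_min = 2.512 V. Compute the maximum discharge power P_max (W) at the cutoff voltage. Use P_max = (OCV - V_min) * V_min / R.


dV = OCV - V_min = 1.222 V (so I_max = dV / R)
P_max = dV * V_min / R = 1.222 * 2.512 / 0.0209 = 146.9 W

146.9 W


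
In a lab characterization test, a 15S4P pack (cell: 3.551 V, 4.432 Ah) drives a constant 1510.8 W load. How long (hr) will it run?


Step 1: E_pack = Ns * V_cell * Np * C_cell = 15 * 3.551 * 4 * 4.432 = 944.28 Wh
Step 2: t = E_pack / P = 944.28 / 1510.8 = 0.6250 hr

0.6250 hr


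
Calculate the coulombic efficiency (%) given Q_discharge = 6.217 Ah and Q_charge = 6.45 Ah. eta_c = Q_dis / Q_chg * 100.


eta_c = Q_dis / Q_chg * 100 = 6.217 / 6.45 * 100 = 96.39%

96.39%


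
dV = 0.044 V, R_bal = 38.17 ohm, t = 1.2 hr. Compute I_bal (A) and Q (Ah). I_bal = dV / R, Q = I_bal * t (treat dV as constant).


I_bal = dV / R = 0.044 / 38.17 = 0.0011527 A
Q = I_bal * t = 0.0011527 * 1.2 = 0.001383 Ah

I=0.0011527 A, Q=0.001383 Ah


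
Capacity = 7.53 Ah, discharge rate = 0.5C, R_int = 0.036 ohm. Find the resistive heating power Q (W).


Step 1: I = C_rate * capacity = 0.5 * 7.53 = 3.765 A
Step 2: Q = I^2 * R = 3.765^2 * 0.036 = 14.175 * 0.036 = 0.5103 W

0.5103 W


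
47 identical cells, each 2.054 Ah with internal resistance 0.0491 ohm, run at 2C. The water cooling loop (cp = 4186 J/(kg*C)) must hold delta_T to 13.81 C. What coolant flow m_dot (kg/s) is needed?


Step 1: I = 2 * 2.054 = 4.108 A
Step 2: Q_cell = I^2 * R = 4.108^2 * 0.0491 = 0.8286 W
Step 3: Q_total = 47 * 0.8286 = 38.944 W
Step 4: m_dot = Q_total / (cp * dT) = 38.944 / (4186 * 13.81) = 6.737e-04 kg/s

6.737e-04 kg/s


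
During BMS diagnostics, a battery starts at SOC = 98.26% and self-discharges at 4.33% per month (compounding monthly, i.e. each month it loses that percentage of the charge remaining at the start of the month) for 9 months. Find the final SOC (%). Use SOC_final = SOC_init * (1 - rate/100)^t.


decay = (1 - 4.33/100)^9 = 0.6714
SOC_final = 98.26 * 0.6714 = 65.97%

65.97%


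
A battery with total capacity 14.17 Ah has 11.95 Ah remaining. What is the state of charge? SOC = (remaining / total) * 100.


SOC% = 11.95 / 14.17 * 100 = 84.33%

84.33%


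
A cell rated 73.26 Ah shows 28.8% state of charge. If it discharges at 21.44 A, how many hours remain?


Step 1: remaining = SOC/100 * C_total = 28.8/100 * 73.26 = 21.099 Ah
Step 2: t = remaining / I = 21.099 / 21.44 = 0.9841 hr

0.9841 hr


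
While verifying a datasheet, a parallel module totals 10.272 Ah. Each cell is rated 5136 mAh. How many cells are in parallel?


Convert: C_cell = 5136 mAh = 5.136 Ah
n = C_total / C_cell = 10.272 / 5.136 = 2

2


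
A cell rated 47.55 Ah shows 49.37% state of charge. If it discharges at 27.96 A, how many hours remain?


Step 1: remaining = SOC/100 * C_total = 49.37/100 * 47.55 = 23.475 Ah
Step 2: t = remaining / I = 23.475 / 27.96 = 0.8396 hr

0.8396 hr


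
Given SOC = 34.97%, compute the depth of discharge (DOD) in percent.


DOD = 100 - SOC = 100 - 34.97 = 65.03%

65.03%


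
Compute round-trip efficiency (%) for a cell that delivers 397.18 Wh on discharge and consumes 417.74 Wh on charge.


eta_e = E_dis / E_chg * 100 = 397.18 / 417.74 * 100 = 95.08%

95.08%


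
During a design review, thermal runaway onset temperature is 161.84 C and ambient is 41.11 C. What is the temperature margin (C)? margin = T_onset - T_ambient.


margin = T_onset - T_ambient = 161.84 - 41.11 = 120.73 C

120.73 C


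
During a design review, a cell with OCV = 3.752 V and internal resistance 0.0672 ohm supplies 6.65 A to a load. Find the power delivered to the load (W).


Step 1: V_terminal = OCV - I*R = 3.752 - 6.65 * 0.0672 = 3.3051 V
Step 2: P_out = V_terminal * I = 3.3051 * 6.65 = 21.98 W

21.98 W


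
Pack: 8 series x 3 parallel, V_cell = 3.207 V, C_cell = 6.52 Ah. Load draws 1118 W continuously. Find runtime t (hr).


Step 1: E_pack = Ns * V_cell * Np * C_cell = 8 * 3.207 * 3 * 6.52 = 501.83 Wh
Step 2: t = E_pack / P = 501.83 / 1118 = 0.4489 hr

0.4489 hr


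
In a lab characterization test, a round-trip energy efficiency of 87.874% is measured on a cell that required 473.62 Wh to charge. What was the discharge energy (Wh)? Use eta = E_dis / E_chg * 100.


E_dis = eta/100 * E_chg = 87.874/100 * 473.62 = 416.2 Wh

416.2 Wh


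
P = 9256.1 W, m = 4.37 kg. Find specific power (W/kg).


Specific power = 9256.1 W / 4.37 kg = 2118 W/kg

2118 W/kg


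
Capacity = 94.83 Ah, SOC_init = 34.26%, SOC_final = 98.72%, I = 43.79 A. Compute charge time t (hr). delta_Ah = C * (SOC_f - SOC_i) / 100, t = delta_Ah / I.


delta_Ah = 94.83 * (98.72 - 34.26) / 100 = 61.127 Ah
t = delta_Ah / I = 61.127 / 43.79 = 1.396 hr

1.396 hr


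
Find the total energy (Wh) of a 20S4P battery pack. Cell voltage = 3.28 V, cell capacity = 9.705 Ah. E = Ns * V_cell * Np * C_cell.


V_pack = 20 * 3.28 = 65.6 V
C_pack = 4 * 9.705 = 38.82 Ah
E = V_pack * C_pack = 65.6 * 38.82 = 2547 Wh

2547 Wh


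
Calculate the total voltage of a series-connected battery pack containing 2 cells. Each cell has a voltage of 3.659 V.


Series voltages add: 2 * 3.659 V = 7.318 V

7.318 V


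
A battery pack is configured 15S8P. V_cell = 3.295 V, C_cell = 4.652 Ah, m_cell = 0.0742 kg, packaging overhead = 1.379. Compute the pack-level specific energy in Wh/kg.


Step 1: V_pack = 15 * 3.295 = 49.425 V
Step 2: C_pack = 8 * 4.652 = 37.216 Ah
Step 3: E_pack = V_pack * C_pack = 49.425 * 37.216 = 1839.4 Wh
Step 4: m_pack = 15 * 8 * 0.0742 * 1.379 = 12.279 kg
Step 5: ED = E_pack / m_pack = 1839.4 / 12.279 = 149.8 Wh/kg

149.8 Wh/kg


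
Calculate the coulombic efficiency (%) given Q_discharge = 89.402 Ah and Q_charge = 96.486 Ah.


eta_c = Q_dis / Q_chg * 100 = 89.402 / 96.486 * 100 = 92.66%

92.66%


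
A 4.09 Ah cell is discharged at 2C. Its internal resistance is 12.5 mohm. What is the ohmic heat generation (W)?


Convert: R = 12.5 mohm = 0.0125 ohm
Step 1: I = C_rate * capacity = 2 * 4.09 = 8.18 A
Step 2: Q = I^2 * R = 8.18^2 * 0.0125 = 66.912 * 0.0125 = 0.8364 W

0.8364 W


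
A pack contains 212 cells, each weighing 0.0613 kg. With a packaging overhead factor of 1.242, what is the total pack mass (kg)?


m_pack = n * m_cell * overhead = 212 * 0.0613 * 1.242 = 16.14 kg

16.14 kg


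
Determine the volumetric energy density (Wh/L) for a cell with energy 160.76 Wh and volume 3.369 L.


Volumetric ED = 160.76 Wh / 3.369 L = 47.72 Wh/L

47.72 Wh/L


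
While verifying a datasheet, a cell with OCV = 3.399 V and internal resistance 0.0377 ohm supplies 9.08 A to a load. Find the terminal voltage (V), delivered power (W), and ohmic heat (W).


Step 1: V_terminal = OCV - I*R = 3.399 - 9.08 * 0.0377 = 3.0567 V
Step 2: P_out = V_terminal * I = 3.0567 * 9.08 = 27.75 W
Step 3: Q = I^2 * R = 9.08^2 * 0.0377 = 3.108 W

V=3.0567 V, P=27.75 W, Q=3.108 W


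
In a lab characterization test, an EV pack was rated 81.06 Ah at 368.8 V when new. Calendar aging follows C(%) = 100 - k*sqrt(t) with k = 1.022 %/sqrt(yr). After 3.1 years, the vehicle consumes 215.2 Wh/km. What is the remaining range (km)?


Step 1: capacity retention = 100 - 1.022 * sqrt(3.1) = 100 - 1.022 * 1.7607 = 98.201%
Step 2: C_now = 81.06 * 98.201/100 = 79.602 Ah
Step 3: E_pack = V * C_now = 368.8 * 79.602 = 29357 Wh
Step 4: range = E_pack / consumption = 29357 / 215.2 = 136.4 km

136.4 km


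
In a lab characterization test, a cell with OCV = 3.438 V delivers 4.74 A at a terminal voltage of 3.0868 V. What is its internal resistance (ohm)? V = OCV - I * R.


R = (OCV - V) / I = (3.438 - 3.0868) / 4.74 = 0.07409 ohm

0.07409 ohm


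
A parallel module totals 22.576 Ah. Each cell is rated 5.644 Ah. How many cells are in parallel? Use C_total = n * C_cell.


n = C_total / C_cell = 22.576 / 5.644 = 4

4


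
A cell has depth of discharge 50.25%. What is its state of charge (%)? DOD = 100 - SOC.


SOC = 100 - DOD = 100 - 50.25 = 49.75%

49.75%


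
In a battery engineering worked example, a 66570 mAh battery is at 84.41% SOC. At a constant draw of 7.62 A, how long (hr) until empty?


Convert: C_total = 66570 mAh = 66.57 Ah
Step 1: remaining = SOC/100 * C_total = 84.41/100 * 66.57 = 56.192 Ah
Step 2: t = remaining / I = 56.192 / 7.62 = 7.374 hr

7.374 hr


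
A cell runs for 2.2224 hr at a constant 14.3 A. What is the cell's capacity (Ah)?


C = I * t = 14.3 * 2.2224 = 31.78 Ah

31.78 Ah


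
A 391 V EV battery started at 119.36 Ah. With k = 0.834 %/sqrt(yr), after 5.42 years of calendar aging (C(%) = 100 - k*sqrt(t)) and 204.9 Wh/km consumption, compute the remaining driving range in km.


Step 1: capacity retention = 100 - 0.834 * sqrt(5.42) = 100 - 0.834 * 2.3281 = 98.058%
Step 2: C_now = 119.36 * 98.058/100 = 117.04 Ah
Step 3: E_pack = V * C_now = 391 * 117.04 = 45763 Wh
Step 4: range = E_pack / consumption = 45763 / 204.9 = 223.3 km

223.3 km


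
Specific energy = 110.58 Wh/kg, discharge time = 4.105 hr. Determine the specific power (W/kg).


P_specific = E / t = 110.58 / 4.105 = 26.94 W/kg

26.94 W/kg


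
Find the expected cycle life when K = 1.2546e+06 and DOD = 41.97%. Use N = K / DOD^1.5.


DOD^1.5 = 271.9
N = K / DOD^1.5 = 1.2546e+06 / 271.9 = 4614

4614 cycles


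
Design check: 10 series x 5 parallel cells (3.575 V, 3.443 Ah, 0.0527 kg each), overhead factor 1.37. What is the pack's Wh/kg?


Step 1: V_pack = 10 * 3.575 = 35.75 V
Step 2: C_pack = 5 * 3.443 = 17.215 Ah
Step 3: E_pack = V_pack * C_pack = 35.75 * 17.215 = 615.44 Wh
Step 4: m_pack = 10 * 5 * 0.0527 * 1.37 = 3.61 kg
Step 5: ED = E_pack / m_pack = 615.44 / 3.61 = 170.5 Wh/kg

170.5 Wh/kg


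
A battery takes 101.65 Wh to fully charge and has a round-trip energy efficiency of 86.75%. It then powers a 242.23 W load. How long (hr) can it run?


Step 1: E_discharge = eta/100 * E_charge = 86.75/100 * 101.65 = 88.181 Wh
Step 2: t = E_discharge / P = 88.181 / 242.23 = 0.3640 hr

0.3640 hr


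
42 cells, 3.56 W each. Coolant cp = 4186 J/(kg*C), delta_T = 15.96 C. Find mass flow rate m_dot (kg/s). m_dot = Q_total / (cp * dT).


Step 1: Total heat Q = 42 * 3.56 W = 149.52 W
Step 2: denom = cp * dT = 4186 * 15.96 = 66809
Step 3: m_dot = 149.52 / 66809 = 0.002238 kg/s

0.002238 kg/s


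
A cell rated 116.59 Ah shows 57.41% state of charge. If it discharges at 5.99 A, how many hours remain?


Step 1: remaining = SOC/100 * C_total = 57.41/100 * 116.59 = 66.934 Ah
Step 2: t = remaining / I = 66.934 / 5.99 = 11.17 hr

11.17 hr


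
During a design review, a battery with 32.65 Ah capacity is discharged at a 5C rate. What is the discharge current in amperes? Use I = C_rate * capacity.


At 5C: I = 5 * 32.65 Ah = 163.25 A

163.25 A


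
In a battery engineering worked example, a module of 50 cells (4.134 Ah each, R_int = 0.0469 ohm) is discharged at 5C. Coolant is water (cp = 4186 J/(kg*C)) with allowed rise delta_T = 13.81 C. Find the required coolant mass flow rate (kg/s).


Step 1: I = 5 * 4.134 = 20.67 A
Step 2: Q_cell = I^2 * R = 20.67^2 * 0.0469 = 20.038 W
Step 3: Q_total = 50 * 20.038 = 1001.9 W
Step 4: m_dot = Q_total / (cp * dT) = 1001.9 / (4186 * 13.81) = 0.01733 kg/s

0.01733 kg/s


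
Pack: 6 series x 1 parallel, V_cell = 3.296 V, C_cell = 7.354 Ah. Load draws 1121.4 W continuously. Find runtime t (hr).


Step 1: E_pack = Ns * V_cell * Np * C_cell = 6 * 3.296 * 1 * 7.354 = 145.43 Wh
Step 2: t = E_pack / P = 145.43 / 1121.4 = 0.1297 hr

0.1297 hr


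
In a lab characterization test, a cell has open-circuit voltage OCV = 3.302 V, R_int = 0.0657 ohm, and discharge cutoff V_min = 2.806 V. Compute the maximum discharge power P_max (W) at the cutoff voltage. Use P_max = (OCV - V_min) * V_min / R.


P_max = (OCV - V_min) * V_min / R = (3.302 - 2.806) * 2.806 / 0.0657 = 0.496 * 2.806 / 0.0657 = 21.18 W

21.18 W


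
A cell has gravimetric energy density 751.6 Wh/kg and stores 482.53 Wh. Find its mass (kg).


m = E / ED = 482.53 / 751.6 = 0.6420 kg

0.6420 kg


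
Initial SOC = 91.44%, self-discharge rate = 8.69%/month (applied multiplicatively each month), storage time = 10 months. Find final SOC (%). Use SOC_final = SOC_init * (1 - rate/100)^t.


Monthly retention factor = 1 - 8.69/100 = 0.9131
Over 10 months: factor^10 = 0.40289
SOC_final = 91.44 * 0.40289 = 36.84%

36.84%


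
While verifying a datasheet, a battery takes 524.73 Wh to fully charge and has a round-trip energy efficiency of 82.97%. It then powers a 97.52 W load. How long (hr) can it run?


Step 1: E_discharge = eta/100 * E_charge = 82.97/100 * 524.73 = 435.37 Wh
Step 2: t = E_discharge / P = 435.37 / 97.52 = 4.464 hr

4.464 hr


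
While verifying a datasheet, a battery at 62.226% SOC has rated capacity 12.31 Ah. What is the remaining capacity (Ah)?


remaining = SOC / 100 * total = 62.226 / 100 * 12.31 = 7.660 Ah

7.660 Ah


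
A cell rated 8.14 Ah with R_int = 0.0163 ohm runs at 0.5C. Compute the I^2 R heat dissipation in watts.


Step 1: I = C_rate * capacity = 0.5 * 8.14 = 4.07 A
Step 2: Q = I^2 * R = 4.07^2 * 0.0163 = 16.565 * 0.0163 = 0.2700 W

0.2700 W


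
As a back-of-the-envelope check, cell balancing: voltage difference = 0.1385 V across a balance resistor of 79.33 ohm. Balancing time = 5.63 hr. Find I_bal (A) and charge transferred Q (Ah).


I_bal = dV / R = 0.1385 / 79.33 = 0.0017459 A
Q = I_bal * t = 0.0017459 * 5.63 = 0.009829 Ah

I=0.0017459 A, Q=0.009829 Ah


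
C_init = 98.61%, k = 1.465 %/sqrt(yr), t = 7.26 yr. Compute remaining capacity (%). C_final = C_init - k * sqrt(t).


Step 1: sqrt(7.26 yr) = 2.6944
Step 2: drop = 1.465 * 2.6944 = 3.9473
Step 3: C_final = 98.61 - 3.9473 = 94.66%

94.66%


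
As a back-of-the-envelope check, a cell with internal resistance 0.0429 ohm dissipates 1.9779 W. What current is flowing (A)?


I = sqrt(Q / R) = sqrt(1.9779 / 0.0429) = sqrt(46.105) = 6.790 A

6.790 A


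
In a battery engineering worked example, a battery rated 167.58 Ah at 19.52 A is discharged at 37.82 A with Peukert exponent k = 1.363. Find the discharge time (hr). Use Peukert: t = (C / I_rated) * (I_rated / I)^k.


Step 1: t_rated = C / I_rated = 167.58 / 19.52 = 8.585 hr
Step 2: ratio = 19.52 / 37.82 = 0.51613
Step 3: ratio^k = 0.51613^1.363 = 0.40597
Step 4: t = t_rated * ratio^k = 8.585 * 0.40597 = 3.485 hr

3.485 hr


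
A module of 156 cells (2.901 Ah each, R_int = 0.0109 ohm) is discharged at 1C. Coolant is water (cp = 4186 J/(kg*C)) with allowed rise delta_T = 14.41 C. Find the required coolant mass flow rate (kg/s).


Step 1: I = 1 * 2.901 = 2.901 A
Step 2: Q_cell = I^2 * R = 2.901^2 * 0.0109 = 0.091732 W
Step 3: Q_total = 156 * 0.091732 = 14.31 W
Step 4: m_dot = Q_total / (cp * dT) = 14.31 / (4186 * 14.41) = 2.372e-04 kg/s

2.372e-04 kg/s


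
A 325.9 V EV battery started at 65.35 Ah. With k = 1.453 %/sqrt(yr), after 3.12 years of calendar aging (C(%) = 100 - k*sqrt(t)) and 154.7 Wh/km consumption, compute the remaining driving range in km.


Step 1: capacity retention = 100 - 1.453 * sqrt(3.12) = 100 - 1.453 * 1.7664 = 97.433%
Step 2: C_now = 65.35 * 97.433/100 = 63.672 Ah
Step 3: E_pack = V * C_now = 325.9 * 63.672 = 20751 Wh
Step 4: range = E_pack / consumption = 20751 / 154.7 = 134.1 km

134.1 km


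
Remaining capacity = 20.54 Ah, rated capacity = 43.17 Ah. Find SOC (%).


SOC% = 20.54 / 43.17 * 100 = 47.58%

47.58%


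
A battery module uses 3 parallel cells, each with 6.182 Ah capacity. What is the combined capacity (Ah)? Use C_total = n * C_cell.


Parallel capacities add: 3 * 6.182 Ah = 18.546 Ah

18.546 Ah


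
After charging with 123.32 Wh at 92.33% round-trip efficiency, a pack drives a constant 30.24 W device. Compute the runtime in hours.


Step 1: E_discharge = eta/100 * E_charge = 92.33/100 * 123.32 = 113.86 Wh
Step 2: t = E_discharge / P = 113.86 / 30.24 = 3.765 hr

3.765 hr


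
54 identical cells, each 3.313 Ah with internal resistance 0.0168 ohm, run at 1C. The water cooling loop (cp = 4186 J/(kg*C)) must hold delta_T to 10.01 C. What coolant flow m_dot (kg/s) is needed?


Step 1: I = 1 * 3.313 = 3.313 A
Step 2: Q_cell = I^2 * R = 3.313^2 * 0.0168 = 0.1844 W
Step 3: Q_total = 54 * 0.1844 = 9.9576 W
Step 4: m_dot = Q_total / (cp * dT) = 9.9576 / (4186 * 10.01) = 2.376e-04 kg/s

2.376e-04 kg/s


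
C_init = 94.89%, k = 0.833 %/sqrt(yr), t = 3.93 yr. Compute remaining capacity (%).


Step 1: sqrt(3.93 yr) = 1.9824
Step 2: drop = 0.833 * 1.9824 = 1.6513
Step 3: C_final = 94.89 - 1.6513 = 93.24%

93.24%


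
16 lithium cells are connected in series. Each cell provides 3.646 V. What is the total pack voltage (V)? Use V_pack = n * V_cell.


V_pack = n * V_cell = 16 * 3.646 = 58.336 V

58.336 V


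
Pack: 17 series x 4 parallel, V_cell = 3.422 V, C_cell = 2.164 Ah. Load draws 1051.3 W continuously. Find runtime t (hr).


Step 1: E_pack = Ns * V_cell * Np * C_cell = 17 * 3.422 * 4 * 2.164 = 503.55 Wh
Step 2: t = E_pack / P = 503.55 / 1051.3 = 0.4790 hr

0.4790 hr


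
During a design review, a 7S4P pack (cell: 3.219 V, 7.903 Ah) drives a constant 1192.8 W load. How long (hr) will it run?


Step 1: E_pack = Ns * V_cell * Np * C_cell = 7 * 3.219 * 4 * 7.903 = 712.31 Wh
Step 2: t = E_pack / P = 712.31 / 1192.8 = 0.5972 hr

0.5972 hr


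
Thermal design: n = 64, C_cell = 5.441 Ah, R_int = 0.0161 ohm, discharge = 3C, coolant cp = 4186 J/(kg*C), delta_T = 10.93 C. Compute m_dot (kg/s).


Step 1: I = 3 * 5.441 = 16.323 A
Step 2: Q_cell = I^2 * R = 16.323^2 * 0.0161 = 4.2897 W
Step 3: Q_total = 64 * 4.2897 = 274.54 W
Step 4: m_dot = Q_total / (cp * dT) = 274.54 / (4186 * 10.93) = 0.006000 kg/s

0.006000 kg/s


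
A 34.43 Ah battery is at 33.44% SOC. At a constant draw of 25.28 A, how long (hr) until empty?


Step 1: remaining = SOC/100 * C_total = 33.44/100 * 34.43 = 11.513 Ah
Step 2: t = remaining / I = 11.513 / 25.28 = 0.4554 hr

0.4554 hr


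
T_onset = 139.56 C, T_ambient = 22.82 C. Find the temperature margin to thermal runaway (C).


Safety margin = 139.56 C - 22.82 C = 116.74 C

116.74 C


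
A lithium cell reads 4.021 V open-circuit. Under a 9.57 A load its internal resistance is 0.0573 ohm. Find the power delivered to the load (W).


Step 1: V_terminal = OCV - I*R = 4.021 - 9.57 * 0.0573 = 3.4726 V
Step 2: P_out = V_terminal * I = 3.4726 * 9.57 = 33.23 W

33.23 W


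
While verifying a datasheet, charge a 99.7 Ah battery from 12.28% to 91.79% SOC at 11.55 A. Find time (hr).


Step 1: dSOC = 91.79% - 12.28% = 79.51%
Step 2: delta_Ah = 99.7 * 79.51 / 100 = 79.271 Ah
Step 3: t = 79.271 / 11.55 = 6.863 hr

6.863 hr


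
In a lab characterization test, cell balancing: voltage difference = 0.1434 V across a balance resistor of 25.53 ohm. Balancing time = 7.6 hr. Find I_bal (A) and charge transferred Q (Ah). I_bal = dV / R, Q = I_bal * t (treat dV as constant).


First, Ohm's law: I_bal = 0.1434 V / 25.53 ohm = 0.0056169 A
Then Q = I * t = 0.0056169 A * 7.6 hr = 0.04269 Ah

I=0.0056169 A, Q=0.04269 Ah


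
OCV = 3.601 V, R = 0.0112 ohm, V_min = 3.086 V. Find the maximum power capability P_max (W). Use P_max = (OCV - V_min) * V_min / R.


dV = OCV - V_min = 0.515 V (so I_max = dV / R)
P_max = dV * V_min / R = 0.515 * 3.086 / 0.0112 = 141.9 W

141.9 W


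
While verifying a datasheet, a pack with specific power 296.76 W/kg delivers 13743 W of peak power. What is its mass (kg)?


m = P / SP = 13743 / 296.76 = 46.31 kg

46.31 kg


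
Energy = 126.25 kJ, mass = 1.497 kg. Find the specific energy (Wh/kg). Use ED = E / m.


Convert: E = 126.25 kJ = 35.069 Wh
ED = E / m = 35.069 / 1.497 = 23.43 Wh/kg

23.43 Wh/kg


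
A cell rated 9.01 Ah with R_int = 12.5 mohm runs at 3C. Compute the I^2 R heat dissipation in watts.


Convert: R = 12.5 mohm = 0.0125 ohm
Step 1: I = C_rate * capacity = 3 * 9.01 = 27.03 A
Step 2: Q = I^2 * R = 27.03^2 * 0.0125 = 730.62 * 0.0125 = 9.133 W

9.133 W


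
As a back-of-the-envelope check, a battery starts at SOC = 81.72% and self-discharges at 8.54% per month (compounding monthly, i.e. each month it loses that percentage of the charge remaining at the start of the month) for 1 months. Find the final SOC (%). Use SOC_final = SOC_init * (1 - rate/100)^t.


decay = (1 - 8.54/100)^1 = 0.9146
SOC_final = 81.72 * 0.9146 = 74.74%

74.74%


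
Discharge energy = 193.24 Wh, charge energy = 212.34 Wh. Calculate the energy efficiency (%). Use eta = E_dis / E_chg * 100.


eta_e = E_dis / E_chg * 100 = 193.24 / 212.34 * 100 = 91.00%

91.00%


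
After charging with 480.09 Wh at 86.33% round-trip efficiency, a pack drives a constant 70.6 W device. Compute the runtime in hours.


Step 1: E_discharge = eta/100 * E_charge = 86.33/100 * 480.09 = 414.46 Wh
Step 2: t = E_discharge / P = 414.46 / 70.6 = 5.871 hr

5.871 hr


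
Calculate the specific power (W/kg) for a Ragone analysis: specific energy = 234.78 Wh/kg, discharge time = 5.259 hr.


Specific power = 234.78 Wh/kg / 5.259 hr = 44.64 W/kg

44.64 W/kg


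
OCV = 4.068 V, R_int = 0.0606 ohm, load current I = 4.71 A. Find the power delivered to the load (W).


Step 1: V_terminal = OCV - I*R = 4.068 - 4.71 * 0.0606 = 3.7826 V
Step 2: P_out = V_terminal * I = 3.7826 * 4.71 = 17.82 W

17.82 W


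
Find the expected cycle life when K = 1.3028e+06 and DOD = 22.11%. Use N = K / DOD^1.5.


DOD^1.5 = 103.96
N = K / DOD^1.5 = 1.3028e+06 / 103.96 = 12530

12530 cycles


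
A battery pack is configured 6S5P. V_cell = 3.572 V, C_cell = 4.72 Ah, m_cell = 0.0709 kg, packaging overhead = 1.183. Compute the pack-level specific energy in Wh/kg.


Step 1: V_pack = 6 * 3.572 = 21.432 V
Step 2: C_pack = 5 * 4.72 = 23.6 Ah
Step 3: E_pack = V_pack * C_pack = 21.432 * 23.6 = 505.8 Wh
Step 4: m_pack = 6 * 5 * 0.0709 * 1.183 = 2.5162 kg
Step 5: ED = E_pack / m_pack = 505.8 / 2.5162 = 201.0 Wh/kg

201.0 Wh/kg


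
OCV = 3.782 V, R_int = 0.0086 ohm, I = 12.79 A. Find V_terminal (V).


V = OCV - I*R = 3.782 - 12.79 * 0.0086 = 3.672 V

3.672 V


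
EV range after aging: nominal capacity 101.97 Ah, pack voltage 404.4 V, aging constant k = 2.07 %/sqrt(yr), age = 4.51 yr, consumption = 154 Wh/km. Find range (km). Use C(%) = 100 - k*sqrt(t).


Step 1: capacity retention = 100 - 2.07 * sqrt(4.51) = 100 - 2.07 * 2.1237 = 95.604%
Step 2: C_now = 101.97 * 95.604/100 = 97.487 Ah
Step 3: E_pack = V * C_now = 404.4 * 97.487 = 39424 Wh
Step 4: range = E_pack / consumption = 39424 / 154 = 256.0 km

256.0 km


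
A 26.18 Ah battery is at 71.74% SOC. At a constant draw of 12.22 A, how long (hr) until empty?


Step 1: remaining = SOC/100 * C_total = 71.74/100 * 26.18 = 18.782 Ah
Step 2: t = remaining / I = 18.782 / 12.22 = 1.537 hr

1.537 hr


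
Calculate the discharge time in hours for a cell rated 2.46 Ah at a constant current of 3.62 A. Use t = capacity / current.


Runtime = 2.46 Ah / 3.62 A = 0.6796 hr

0.6796 hr


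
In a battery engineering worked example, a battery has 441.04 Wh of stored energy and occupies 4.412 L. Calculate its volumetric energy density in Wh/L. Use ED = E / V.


Volumetric ED = 441.04 Wh / 4.412 L = 99.96 Wh/L

99.96 Wh/L


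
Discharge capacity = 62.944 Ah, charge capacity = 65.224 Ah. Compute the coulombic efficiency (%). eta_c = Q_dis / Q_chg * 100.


Coulombic efficiency = 62.944/65.224 * 100% = 96.50%

96.50%


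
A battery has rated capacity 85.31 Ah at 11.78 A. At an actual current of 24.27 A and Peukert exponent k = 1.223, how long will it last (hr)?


t_rated = C / I_rated = 85.31 / 11.78 = 7.2419 hr
(I_rated/I)^k = (0.48537)^1.223 = 0.41311
t = t_rated * (I_rated/I)^k = 7.2419 * 0.41311 = 2.992 hr

2.992 hr


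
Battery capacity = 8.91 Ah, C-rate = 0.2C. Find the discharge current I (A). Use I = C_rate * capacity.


I = C_rate * capacity = 0.2 * 8.91 = 1.782 A

1.782 A


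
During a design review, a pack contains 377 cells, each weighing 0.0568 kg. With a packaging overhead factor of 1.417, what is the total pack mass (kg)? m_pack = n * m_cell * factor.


Cell mass sum = 377 * 0.0568 = 21.414 kg
With overhead 1.417: m_pack = 21.414 * 1.417 = 30.34 kg

30.34 kg


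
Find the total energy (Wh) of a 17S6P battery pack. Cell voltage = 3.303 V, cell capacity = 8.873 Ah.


V_pack = 17 * 3.303 = 56.151 V
C_pack = 6 * 8.873 = 53.238 Ah
E = V_pack * C_pack = 56.151 * 53.238 = 2989 Wh

2989 Wh


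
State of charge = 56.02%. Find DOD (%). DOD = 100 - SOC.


Complement of SOC: DOD = 100% - 56.02% = 43.98%

43.98%


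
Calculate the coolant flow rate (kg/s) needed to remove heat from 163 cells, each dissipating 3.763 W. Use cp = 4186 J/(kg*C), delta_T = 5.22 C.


Step 1: Total heat Q = 163 * 3.763 W = 613.37 W
Step 2: denom = cp * dT = 4186 * 5.22 = 21851
Step 3: m_dot = 613.37 / 21851 = 0.02807 kg/s

0.02807 kg/s


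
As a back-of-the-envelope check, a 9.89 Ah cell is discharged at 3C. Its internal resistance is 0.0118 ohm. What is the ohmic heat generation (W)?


Step 1: I = C_rate * capacity = 3 * 9.89 = 29.67 A
Step 2: Q = I^2 * R = 29.67^2 * 0.0118 = 880.31 * 0.0118 = 10.39 W

10.39 W


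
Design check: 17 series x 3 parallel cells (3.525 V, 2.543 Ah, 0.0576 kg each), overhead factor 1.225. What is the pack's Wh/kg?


Step 1: V_pack = 17 * 3.525 = 59.925 V
Step 2: C_pack = 3 * 2.543 = 7.629 Ah
Step 3: E_pack = V_pack * C_pack = 59.925 * 7.629 = 457.17 Wh
Step 4: m_pack = 17 * 3 * 0.0576 * 1.225 = 3.5986 kg
Step 5: ED = E_pack / m_pack = 457.17 / 3.5986 = 127.0 Wh/kg

127.0 Wh/kg


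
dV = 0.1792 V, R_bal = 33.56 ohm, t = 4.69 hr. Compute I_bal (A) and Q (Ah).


First, Ohm's law: I_bal = 0.1792 V / 33.56 ohm = 0.0053397 A
Then Q = I * t = 0.0053397 A * 4.69 hr = 0.02504 Ah

I=0.0053397 A, Q=0.02504 Ah


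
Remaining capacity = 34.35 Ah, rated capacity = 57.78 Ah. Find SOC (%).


SOC = (remaining / total) * 100 = (34.35 / 57.78) * 100 = 59.45%

59.45%


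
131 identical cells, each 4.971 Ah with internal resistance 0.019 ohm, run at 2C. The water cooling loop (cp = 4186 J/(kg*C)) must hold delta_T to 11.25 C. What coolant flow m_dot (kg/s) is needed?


Step 1: I = 2 * 4.971 = 9.942 A
Step 2: Q_cell = I^2 * R = 9.942^2 * 0.019 = 1.878 W
Step 3: Q_total = 131 * 1.878 = 246.02 W
Step 4: m_dot = Q_total / (cp * dT) = 246.02 / (4186 * 11.25) = 0.005224 kg/s

0.005224 kg/s


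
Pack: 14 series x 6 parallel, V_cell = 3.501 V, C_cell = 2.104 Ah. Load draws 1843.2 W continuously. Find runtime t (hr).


Step 1: E_pack = Ns * V_cell * Np * C_cell = 14 * 3.501 * 6 * 2.104 = 618.75 Wh
Step 2: t = E_pack / P = 618.75 / 1843.2 = 0.3357 hr

0.3357 hr
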